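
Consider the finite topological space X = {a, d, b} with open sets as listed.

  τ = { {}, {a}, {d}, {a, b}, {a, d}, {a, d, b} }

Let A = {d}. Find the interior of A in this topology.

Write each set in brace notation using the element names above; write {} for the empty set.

{d}

U open, U⊆A: {}, {d}. int(A) = ⋃ = {d}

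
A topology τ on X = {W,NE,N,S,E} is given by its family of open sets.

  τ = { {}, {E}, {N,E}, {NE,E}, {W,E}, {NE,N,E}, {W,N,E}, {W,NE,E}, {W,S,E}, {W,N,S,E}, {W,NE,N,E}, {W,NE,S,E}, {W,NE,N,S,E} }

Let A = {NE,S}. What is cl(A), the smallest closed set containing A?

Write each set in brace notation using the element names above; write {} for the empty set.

{NE,S}

complement {W,N,E}; its interior {W,N,E}; cl(A) = X∖{W,N,E} = {NE,S}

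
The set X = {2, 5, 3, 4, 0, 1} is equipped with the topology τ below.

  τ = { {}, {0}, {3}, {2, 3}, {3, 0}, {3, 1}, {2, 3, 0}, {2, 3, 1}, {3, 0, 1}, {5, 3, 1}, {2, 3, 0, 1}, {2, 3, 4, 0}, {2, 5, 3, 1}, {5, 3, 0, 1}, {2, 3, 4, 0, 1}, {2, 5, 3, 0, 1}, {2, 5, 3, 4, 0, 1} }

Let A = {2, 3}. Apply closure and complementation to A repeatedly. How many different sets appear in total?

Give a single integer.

6

closure: X∖int(X∖A) = X∖{0} = {2, 5, 3, 4, 1}
Let k=closure and c=complement:
  1. A     = {2, 3}
  2. kA    = {2, 5, 3, 4, 1}
  3. cA    = {5, 4, 0, 1}
  4. ckA   = {0}
  5. kckA  = {4, 0}
  6. ckckA = {2, 5, 3, 1}
— saturated at 6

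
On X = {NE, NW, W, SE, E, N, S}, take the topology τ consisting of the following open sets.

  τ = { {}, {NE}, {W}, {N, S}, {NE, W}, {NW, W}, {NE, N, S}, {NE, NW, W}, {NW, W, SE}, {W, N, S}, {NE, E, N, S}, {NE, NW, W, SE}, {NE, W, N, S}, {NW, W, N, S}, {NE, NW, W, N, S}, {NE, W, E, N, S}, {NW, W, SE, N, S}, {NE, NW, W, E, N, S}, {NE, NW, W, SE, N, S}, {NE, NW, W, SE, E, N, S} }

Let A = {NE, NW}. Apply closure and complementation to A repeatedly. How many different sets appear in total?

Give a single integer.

8

complement {W, SE, E, N, S}; its interior {W, N, S}; cl(A) = X∖{W, N, S} = {NE, NW, SE, E}
With k = closure, c = complement:
  1. A     = {NE, NW}
  2. kA    = {NE, NW, SE, E}
  3. cA    = {W, SE, E, N, S}
  4. ckA   = {W, N, S}
  5. kcA   = {NW, W, SE, E, N, S}
  6. ckcA  = {NE}
  7. kckcA = {NE, E}
  8. ckckcA = {NW, W, SE, N, S}
k, c of each give nothing new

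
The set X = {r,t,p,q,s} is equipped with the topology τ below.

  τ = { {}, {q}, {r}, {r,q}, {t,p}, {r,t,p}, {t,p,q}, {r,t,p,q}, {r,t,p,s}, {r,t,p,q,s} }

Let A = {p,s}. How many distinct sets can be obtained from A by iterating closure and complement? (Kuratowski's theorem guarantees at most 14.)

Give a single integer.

X∖A={r,t,q}, int(X∖A)={r,q}, hence cl(A)={t,p,s}
Orbit (k=closure, c=complement):
  1. A     = {p,s}
  2. kA    = {t,p,s}
  3. cA    = {r,t,q}
  4. ckA   = {r,q}
  5. kcA   = {r,t,p,q,s}
  6. kckA  = {r,q,s}
  7. ckcA  = {}
  8. ckckA = {t,p}
(closed under both — stop)

8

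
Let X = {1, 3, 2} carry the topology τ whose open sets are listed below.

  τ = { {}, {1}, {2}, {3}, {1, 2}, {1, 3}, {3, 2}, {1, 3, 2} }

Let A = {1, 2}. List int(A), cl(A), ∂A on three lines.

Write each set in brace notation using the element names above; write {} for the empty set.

opens ⊆ A: {}, {2}, {1}, {1, 2}; union → int = {1, 2}
complement {3}; its interior {3}; cl(A) = X∖{3} = {1, 2}
boundary = {1, 2} ∖ {1, 2} = {}

int(A) = {1, 2}
cl(A)  = {1, 2}
∂A     = {}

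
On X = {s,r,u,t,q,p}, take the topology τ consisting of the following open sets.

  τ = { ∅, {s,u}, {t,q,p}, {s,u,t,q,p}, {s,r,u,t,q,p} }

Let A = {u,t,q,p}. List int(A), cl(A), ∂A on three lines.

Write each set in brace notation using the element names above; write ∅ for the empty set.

opens ⊆ A: ∅, {t,q,p}; union → int = {t,q,p}
complement {s,r}; its interior ∅; cl(A) = X∖∅ = {s,r,u,t,q,p}
boundary = {s,r,u,t,q,p} ∖ {t,q,p} = {s,r,u}

int(A) = {t,q,p}
cl(A)  = {s,r,u,t,q,p}
∂A     = {s,r,u}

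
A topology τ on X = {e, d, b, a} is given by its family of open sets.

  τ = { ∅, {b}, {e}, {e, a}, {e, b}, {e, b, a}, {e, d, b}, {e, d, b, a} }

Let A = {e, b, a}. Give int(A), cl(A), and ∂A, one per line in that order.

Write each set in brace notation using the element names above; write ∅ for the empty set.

int(A) = {e, b, a}
cl(A)  = {e, d, b, a}
∂A     = {d}

interior: largest open inside A is {e, b, a} (from ∅, {e}, {b}, {e, a}, {e, b}, {e, b, a})
cl via duality: int({d}) = ∅, so X∖∅ = {e, d, b, a}
cl∖int = {d}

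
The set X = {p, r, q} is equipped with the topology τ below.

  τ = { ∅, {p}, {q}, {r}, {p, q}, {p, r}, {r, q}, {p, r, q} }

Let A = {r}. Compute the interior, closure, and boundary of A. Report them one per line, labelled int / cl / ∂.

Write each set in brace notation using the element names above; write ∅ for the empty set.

int(A) = {r}
cl(A)  = {r}
∂A     = ∅

interior: largest open inside A is {r} (from ∅, {r})
cl via duality: int({p, q}) = {p, q}, so X∖{p, q} = {r}
cl∖int = ∅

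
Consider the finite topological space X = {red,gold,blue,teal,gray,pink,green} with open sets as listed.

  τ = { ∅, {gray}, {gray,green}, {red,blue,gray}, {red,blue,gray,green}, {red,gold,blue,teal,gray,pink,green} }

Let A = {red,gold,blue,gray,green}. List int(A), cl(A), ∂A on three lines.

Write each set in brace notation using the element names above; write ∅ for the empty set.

int(A) = {red,blue,gray,green}
cl(A)  = {red,gold,blue,teal,gray,pink,green}
∂A     = {gold,teal,pink}

opens ⊆ A: ∅, {gray}, {gray,green}, {red,blue,gray}, {red,blue,gray,green}; union → int = {red,blue,gray,green}
complement {teal,pink}; its interior ∅; cl(A) = X∖∅ = {red,gold,blue,teal,gray,pink,green}
boundary = {red,gold,blue,teal,gray,pink,green} ∖ {red,blue,gray,green} = {gold,teal,pink}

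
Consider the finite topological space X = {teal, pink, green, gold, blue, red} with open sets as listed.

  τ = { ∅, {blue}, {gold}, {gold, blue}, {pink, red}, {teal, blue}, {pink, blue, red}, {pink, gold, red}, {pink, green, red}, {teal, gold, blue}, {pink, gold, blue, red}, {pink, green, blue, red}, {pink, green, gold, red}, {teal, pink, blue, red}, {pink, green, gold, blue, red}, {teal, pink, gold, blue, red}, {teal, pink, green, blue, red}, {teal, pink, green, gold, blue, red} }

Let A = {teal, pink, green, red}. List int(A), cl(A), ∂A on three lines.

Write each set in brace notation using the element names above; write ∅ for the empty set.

int(A) = {pink, green, red}
cl(A)  = {teal, pink, green, red}
∂A     = {teal}

interior: largest open inside A is {pink, green, red} (from ∅, {pink, red}, {pink, green, red})
cl via duality: int({gold, blue}) = {gold, blue}, so X∖{gold, blue} = {teal, pink, green, red}
cl∖int = {teal}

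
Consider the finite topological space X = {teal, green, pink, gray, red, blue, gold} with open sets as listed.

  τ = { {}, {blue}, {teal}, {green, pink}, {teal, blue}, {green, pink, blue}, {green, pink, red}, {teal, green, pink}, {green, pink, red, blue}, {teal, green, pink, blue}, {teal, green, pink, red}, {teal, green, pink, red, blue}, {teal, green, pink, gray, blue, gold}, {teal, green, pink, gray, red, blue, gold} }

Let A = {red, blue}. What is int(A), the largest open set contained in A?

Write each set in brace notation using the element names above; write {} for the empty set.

U open, U⊆A: {}, {blue}. int(A) = ⋃ = {blue}

{blue}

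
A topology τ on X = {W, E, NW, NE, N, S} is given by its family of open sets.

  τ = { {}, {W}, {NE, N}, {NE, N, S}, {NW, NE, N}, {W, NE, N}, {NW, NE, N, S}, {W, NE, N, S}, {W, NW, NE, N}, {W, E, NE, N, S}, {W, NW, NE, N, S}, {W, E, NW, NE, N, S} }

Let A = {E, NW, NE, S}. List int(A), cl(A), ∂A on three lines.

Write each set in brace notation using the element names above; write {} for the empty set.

int(A) = {}
cl(A)  = {E, NW, NE, N, S}
∂A     = {E, NW, NE, N, S}

open subsets of A: {}; so int(A) = {}
closure: X∖int(X∖A) = X∖{W} = {E, NW, NE, N, S}
∂A = {E, NW, NE, N, S} minus {} = {E, NW, NE, N, S}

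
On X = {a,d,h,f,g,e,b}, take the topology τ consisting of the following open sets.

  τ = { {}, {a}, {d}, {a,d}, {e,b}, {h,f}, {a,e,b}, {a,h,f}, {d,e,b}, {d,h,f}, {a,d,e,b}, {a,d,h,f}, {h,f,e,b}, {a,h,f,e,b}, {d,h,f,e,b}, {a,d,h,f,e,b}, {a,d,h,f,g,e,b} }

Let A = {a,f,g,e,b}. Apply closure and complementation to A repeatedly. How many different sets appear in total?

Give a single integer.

cl via duality: int({d,h}) = {d}, so X∖{d} = {a,h,f,g,e,b}
Write k for closure, c for complement:
  1. A     = {a,f,g,e,b}
  2. kA    = {a,h,f,g,e,b}
  3. cA    = {d,h}
  4. ckA   = {d}
  5. kcA   = {d,h,f,g}
  6. kckA  = {d,g}
  7. ckcA  = {a,e,b}
  8. ckckA = {a,h,f,e,b}
  9. kckcA = {a,g,e,b}
  10. ckckcA = {d,h,f}
applying k or c yields no new set

10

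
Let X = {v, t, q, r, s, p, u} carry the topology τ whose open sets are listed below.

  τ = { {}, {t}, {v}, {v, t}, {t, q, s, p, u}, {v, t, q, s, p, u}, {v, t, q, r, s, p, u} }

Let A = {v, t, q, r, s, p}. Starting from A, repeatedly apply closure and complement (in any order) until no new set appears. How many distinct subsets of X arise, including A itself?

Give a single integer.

6

closure: X∖int(X∖A) = X∖{} = {v, t, q, r, s, p, u}
Let k=closure and c=complement:
  1. A     = {v, t, q, r, s, p}
  2. kA    = {v, t, q, r, s, p, u}
  3. cA    = {u}
  4. ckA   = {}
  5. kcA   = {q, r, s, p, u}
  6. ckcA  = {v, t}
— saturated at 6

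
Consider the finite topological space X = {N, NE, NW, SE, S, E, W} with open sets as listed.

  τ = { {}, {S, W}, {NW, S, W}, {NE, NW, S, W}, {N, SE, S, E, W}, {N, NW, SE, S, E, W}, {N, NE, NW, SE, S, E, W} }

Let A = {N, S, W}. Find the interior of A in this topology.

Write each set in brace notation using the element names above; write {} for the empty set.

U open, U⊆A: {}, {S, W}. int(A) = ⋃ = {S, W}

{S, W}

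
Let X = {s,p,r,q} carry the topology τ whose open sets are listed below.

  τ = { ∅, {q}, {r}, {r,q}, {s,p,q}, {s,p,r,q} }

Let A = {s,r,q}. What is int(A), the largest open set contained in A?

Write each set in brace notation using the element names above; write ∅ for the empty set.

interior: largest open inside A is {r,q} (from ∅, {q}, {r}, {r,q})

{r,q}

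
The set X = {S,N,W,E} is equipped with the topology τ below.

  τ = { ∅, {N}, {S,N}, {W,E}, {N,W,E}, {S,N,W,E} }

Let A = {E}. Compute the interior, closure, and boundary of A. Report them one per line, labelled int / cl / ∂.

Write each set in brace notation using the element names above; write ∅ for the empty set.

int(A) = ∅
cl(A)  = {W,E}
∂A     = {W,E}

open subsets of A: ∅; so int(A) = ∅
closure: X∖int(X∖A) = X∖{S,N} = {W,E}
∂A = {W,E} minus ∅ = {W,E}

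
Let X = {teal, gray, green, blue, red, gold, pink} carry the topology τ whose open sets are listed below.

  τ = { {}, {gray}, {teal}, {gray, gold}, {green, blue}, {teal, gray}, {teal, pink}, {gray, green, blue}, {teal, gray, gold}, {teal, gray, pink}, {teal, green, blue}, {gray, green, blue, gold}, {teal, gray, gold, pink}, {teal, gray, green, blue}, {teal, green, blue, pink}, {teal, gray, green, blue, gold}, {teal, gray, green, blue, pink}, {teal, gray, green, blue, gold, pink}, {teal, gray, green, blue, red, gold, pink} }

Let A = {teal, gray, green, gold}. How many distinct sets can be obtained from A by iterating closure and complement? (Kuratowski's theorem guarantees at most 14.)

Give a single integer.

cl via duality: int({blue, red, pink}) = {}, so X∖{} = {teal, gray, green, blue, red, gold, pink}
Write k for closure, c for complement:
  1. A     = {teal, gray, green, gold}
  2. kA    = {teal, gray, green, blue, red, gold, pink}
  3. cA    = {blue, red, pink}
  4. ckA   = {}
  5. kcA   = {green, blue, red, pink}
  6. ckcA  = {teal, gray, gold}
  7. kckcA = {teal, gray, red, gold, pink}
  8. ckckcA = {green, blue}
  9. kckckcA = {green, blue, red}
  10. ckckckcA = {teal, gray, gold, pink}
applying k or c yields no new set

10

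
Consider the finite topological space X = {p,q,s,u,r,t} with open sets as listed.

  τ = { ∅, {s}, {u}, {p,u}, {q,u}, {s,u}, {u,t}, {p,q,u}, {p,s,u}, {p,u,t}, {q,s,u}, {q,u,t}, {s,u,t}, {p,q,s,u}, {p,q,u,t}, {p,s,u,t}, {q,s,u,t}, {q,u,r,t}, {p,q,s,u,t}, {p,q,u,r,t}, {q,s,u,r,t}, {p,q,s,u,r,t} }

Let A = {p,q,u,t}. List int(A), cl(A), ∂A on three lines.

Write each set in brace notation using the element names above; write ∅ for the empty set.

int(A) = {p,q,u,t}
cl(A)  = {p,q,u,r,t}
∂A     = {r}

interior: largest open inside A is {p,q,u,t} (from ∅, {u}, {p,u}, {u,t}, {q,u}, {q,u,t}, {p,u,t}, {p,q,u}, {p,q,u,t})
cl via duality: int({s,r}) = {s}, so X∖{s} = {p,q,u,r,t}
cl∖int = {r}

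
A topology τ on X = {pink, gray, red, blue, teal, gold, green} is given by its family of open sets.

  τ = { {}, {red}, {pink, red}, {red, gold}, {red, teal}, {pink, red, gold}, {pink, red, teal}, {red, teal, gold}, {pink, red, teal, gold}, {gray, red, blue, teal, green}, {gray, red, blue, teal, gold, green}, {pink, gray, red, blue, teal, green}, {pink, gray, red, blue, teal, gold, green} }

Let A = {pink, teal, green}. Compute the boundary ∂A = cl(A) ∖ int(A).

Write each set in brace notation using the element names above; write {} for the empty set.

{pink, gray, blue, teal, green}

interior: largest open inside A is {} (from {})
cl via duality: int({gray, red, blue, gold}) = {red, gold}, so X∖{red, gold} = {pink, gray, blue, teal, green}
cl∖int = {pink, gray, blue, teal, green}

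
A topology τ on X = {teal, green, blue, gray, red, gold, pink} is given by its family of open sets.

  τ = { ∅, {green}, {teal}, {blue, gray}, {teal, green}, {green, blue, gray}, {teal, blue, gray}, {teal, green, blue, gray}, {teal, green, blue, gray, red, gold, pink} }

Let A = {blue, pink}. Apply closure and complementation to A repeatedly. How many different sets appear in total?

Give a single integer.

8

cl via duality: int({teal, green, gray, red, gold}) = {teal, green}, so X∖{teal, green} = {blue, gray, red, gold, pink}
Write k for closure, c for complement:
  1. A     = {blue, pink}
  2. kA    = {blue, gray, red, gold, pink}
  3. cA    = {teal, green, gray, red, gold}
  4. ckA   = {teal, green}
  5. kcA   = {teal, green, blue, gray, red, gold, pink}
  6. kckA  = {teal, green, red, gold, pink}
  7. ckcA  = ∅
  8. ckckA = {blue, gray}
applying k or c yields no new set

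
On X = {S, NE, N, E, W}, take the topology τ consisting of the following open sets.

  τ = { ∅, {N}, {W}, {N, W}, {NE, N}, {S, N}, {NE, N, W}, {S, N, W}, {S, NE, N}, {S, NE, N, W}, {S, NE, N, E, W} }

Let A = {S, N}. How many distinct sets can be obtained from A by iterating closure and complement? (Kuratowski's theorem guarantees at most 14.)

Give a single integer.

6

X∖A={NE, E, W}, int(X∖A)={W}, hence cl(A)={S, NE, N, E}
Orbit (k=closure, c=complement):
  1. A     = {S, N}
  2. kA    = {S, NE, N, E}
  3. cA    = {NE, E, W}
  4. ckA   = {W}
  5. kckA  = {E, W}
  6. ckckA = {S, NE, N}
(closed under both — stop)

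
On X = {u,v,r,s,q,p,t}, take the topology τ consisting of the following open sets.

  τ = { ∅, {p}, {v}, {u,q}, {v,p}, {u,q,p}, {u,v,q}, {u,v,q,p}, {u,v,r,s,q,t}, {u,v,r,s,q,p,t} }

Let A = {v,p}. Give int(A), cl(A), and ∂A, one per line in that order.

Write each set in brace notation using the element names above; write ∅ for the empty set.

opens ⊆ A: ∅, {p}, {v}, {v,p}; union → int = {v,p}
complement {u,r,s,q,t}; its interior {u,q}; cl(A) = X∖{u,q} = {v,r,s,p,t}
boundary = {v,r,s,p,t} ∖ {v,p} = {r,s,t}

int(A) = {v,p}
cl(A)  = {v,r,s,p,t}
∂A     = {r,s,t}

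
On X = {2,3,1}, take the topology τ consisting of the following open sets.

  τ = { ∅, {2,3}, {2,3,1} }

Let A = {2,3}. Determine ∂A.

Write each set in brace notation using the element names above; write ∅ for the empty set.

{1}

opens ⊆ A: ∅, {2,3}; union → int = {2,3}
complement {1}; its interior ∅; cl(A) = X∖∅ = {2,3,1}
boundary = {2,3,1} ∖ {2,3} = {1}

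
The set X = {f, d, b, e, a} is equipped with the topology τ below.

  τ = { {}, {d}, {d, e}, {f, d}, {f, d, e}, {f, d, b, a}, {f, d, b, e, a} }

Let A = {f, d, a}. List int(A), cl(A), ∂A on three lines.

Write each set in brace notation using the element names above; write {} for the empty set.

int(A) = {f, d}
cl(A)  = {f, d, b, e, a}
∂A     = {b, e, a}

interior: largest open inside A is {f, d} (from {}, {d}, {f, d})
cl via duality: int({b, e}) = {}, so X∖{} = {f, d, b, e, a}
cl∖int = {b, e, a}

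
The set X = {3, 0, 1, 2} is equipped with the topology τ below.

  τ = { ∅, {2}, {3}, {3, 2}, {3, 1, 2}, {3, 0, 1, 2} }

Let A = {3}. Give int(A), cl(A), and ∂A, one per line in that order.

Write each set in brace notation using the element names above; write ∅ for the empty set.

int(A) = {3}
cl(A)  = {3, 0, 1}
∂A     = {0, 1}

open subsets of A: ∅, {3}; so int(A) = {3}
closure: X∖int(X∖A) = X∖{2} = {3, 0, 1}
∂A = {3, 0, 1} minus {3} = {0, 1}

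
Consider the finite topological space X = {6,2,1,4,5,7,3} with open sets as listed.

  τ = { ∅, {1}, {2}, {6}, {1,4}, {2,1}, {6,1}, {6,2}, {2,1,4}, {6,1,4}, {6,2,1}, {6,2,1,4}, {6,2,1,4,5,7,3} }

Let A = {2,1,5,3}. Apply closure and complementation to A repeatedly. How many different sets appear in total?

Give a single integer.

8

X∖A={6,4,7}, int(X∖A)={6}, hence cl(A)={2,1,4,5,7,3}
Orbit (k=closure, c=complement):
  1. A     = {2,1,5,3}
  2. kA    = {2,1,4,5,7,3}
  3. cA    = {6,4,7}
  4. ckA   = {6}
  5. kcA   = {6,4,5,7,3}
  6. kckA  = {6,5,7,3}
  7. ckcA  = {2,1}
  8. ckckA = {2,1,4}
(closed under both — stop)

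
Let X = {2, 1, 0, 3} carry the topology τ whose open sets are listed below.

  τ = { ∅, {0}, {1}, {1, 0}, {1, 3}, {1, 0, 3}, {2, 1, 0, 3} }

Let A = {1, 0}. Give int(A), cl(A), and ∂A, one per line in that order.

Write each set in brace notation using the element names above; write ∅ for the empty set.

open subsets of A: ∅, {0}, {1}, {1, 0}; so int(A) = {1, 0}
closure: X∖int(X∖A) = X∖∅ = {2, 1, 0, 3}
∂A = {2, 1, 0, 3} minus {1, 0} = {2, 3}

int(A) = {1, 0}
cl(A)  = {2, 1, 0, 3}
∂A     = {2, 3}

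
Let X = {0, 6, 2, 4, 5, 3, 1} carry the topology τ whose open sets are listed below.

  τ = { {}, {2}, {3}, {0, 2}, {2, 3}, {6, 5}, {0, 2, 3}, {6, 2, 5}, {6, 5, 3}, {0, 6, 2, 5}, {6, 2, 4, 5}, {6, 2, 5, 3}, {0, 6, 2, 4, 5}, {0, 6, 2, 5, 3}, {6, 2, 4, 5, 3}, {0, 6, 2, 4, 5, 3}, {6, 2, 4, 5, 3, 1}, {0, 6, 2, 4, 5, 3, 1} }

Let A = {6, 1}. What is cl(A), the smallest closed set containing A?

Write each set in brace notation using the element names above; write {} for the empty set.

cl via duality: int({0, 2, 4, 5, 3}) = {0, 2, 3}, so X∖{0, 2, 3} = {6, 4, 5, 1}

{6, 4, 5, 1}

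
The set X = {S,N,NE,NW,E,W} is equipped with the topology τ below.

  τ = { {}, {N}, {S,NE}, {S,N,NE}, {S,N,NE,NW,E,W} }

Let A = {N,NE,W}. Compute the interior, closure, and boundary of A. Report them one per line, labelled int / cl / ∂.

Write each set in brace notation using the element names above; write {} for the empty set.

int(A) = {N}
cl(A)  = {S,N,NE,NW,E,W}
∂A     = {S,NE,NW,E,W}

U open, U⊆A: {}, {N}. int(A) = ⋃ = {N}
X∖A={S,NW,E}, int(X∖A)={}, hence cl(A)={S,N,NE,NW,E,W}
∂A: remove int from cl → {S,NE,NW,E,W}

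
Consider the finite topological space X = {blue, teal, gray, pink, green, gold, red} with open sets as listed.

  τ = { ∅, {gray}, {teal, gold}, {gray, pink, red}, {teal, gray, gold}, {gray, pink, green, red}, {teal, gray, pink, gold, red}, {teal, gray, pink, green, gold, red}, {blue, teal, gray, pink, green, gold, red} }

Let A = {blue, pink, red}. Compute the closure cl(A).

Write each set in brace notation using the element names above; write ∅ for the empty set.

{blue, pink, green, red}

cl via duality: int({teal, gray, green, gold}) = {teal, gray, gold}, so X∖{teal, gray, gold} = {blue, pink, green, red}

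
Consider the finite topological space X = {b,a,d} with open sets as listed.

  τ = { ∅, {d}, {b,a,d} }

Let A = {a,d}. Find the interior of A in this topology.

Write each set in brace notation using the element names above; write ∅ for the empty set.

interior: largest open inside A is {d} (from ∅, {d})

{d}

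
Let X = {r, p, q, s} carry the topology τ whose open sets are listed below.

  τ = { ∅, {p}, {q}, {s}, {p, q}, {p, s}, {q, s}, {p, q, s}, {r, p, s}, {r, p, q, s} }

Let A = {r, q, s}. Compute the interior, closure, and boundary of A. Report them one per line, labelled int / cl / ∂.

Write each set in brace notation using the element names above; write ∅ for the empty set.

interior: largest open inside A is {q, s} (from ∅, {q}, {s}, {q, s})
cl via duality: int({p}) = {p}, so X∖{p} = {r, q, s}
cl∖int = {r}

int(A) = {q, s}
cl(A)  = {r, q, s}
∂A     = {r}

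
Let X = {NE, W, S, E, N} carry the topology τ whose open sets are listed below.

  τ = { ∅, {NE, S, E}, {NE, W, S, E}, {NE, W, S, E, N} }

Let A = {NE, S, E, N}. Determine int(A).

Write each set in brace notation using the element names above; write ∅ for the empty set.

{NE, S, E}

open subsets of A: ∅, {NE, S, E}; so int(A) = {NE, S, E}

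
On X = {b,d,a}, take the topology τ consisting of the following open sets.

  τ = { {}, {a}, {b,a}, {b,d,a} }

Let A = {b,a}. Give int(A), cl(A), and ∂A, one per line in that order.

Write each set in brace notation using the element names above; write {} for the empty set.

interior: largest open inside A is {b,a} (from {}, {a}, {b,a})
cl via duality: int({d}) = {}, so X∖{} = {b,d,a}
cl∖int = {d}

int(A) = {b,a}
cl(A)  = {b,d,a}
∂A     = {d}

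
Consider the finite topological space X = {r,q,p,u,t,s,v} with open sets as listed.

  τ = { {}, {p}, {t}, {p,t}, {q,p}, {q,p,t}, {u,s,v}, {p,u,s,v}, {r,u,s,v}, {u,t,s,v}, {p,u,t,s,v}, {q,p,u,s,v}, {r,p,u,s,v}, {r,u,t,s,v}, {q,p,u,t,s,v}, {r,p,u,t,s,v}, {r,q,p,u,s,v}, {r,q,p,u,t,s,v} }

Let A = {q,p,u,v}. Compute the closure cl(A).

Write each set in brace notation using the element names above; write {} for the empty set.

{r,q,p,u,s,v}

closure: X∖int(X∖A) = X∖{t} = {r,q,p,u,s,v}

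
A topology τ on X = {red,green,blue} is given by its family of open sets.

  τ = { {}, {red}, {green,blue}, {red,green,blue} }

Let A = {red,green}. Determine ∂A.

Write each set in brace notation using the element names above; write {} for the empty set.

interior: largest open inside A is {red} (from {}, {red})
cl via duality: int({blue}) = {}, so X∖{} = {red,green,blue}
cl∖int = {green,blue}

{green,blue}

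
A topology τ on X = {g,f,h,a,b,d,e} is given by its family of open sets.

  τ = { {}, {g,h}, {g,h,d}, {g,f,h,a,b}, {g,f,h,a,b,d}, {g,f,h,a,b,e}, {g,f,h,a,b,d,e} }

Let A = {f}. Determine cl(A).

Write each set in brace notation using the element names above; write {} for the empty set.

cl via duality: int({g,h,a,b,d,e}) = {g,h,d}, so X∖{g,h,d} = {f,a,b,e}

{f,a,b,e}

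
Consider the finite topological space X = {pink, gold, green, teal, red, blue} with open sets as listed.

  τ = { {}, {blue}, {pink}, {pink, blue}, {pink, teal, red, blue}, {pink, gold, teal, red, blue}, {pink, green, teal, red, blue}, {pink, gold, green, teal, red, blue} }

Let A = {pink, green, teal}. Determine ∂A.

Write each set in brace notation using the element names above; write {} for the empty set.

{gold, green, teal, red}

open subsets of A: {}, {pink}; so int(A) = {pink}
closure: X∖int(X∖A) = X∖{blue} = {pink, gold, green, teal, red}
∂A = {pink, gold, green, teal, red} minus {pink} = {gold, green, teal, red}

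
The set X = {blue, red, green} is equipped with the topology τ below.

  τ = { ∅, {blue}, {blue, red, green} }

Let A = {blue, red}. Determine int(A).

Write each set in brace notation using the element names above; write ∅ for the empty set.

open subsets of A: ∅, {blue}; so int(A) = {blue}

{blue}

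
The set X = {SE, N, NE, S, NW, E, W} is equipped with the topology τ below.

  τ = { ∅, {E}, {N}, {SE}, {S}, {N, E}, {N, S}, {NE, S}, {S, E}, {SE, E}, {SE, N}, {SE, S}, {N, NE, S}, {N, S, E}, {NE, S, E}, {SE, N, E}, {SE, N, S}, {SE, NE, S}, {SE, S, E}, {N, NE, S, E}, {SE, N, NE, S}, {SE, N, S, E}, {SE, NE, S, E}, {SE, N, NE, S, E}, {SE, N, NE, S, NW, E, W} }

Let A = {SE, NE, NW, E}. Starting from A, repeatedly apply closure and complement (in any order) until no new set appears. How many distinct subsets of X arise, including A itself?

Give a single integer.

X∖A={N, S, W}, int(X∖A)={N, S}, hence cl(A)={SE, NE, NW, E, W}
Orbit (k=closure, c=complement):
  1. A     = {SE, NE, NW, E}
  2. kA    = {SE, NE, NW, E, W}
  3. cA    = {N, S, W}
  4. ckA   = {N, S}
  5. kcA   = {N, NE, S, NW, W}
  6. ckcA  = {SE, E}
  7. kckcA = {SE, NW, E, W}
  8. ckckcA = {N, NE, S}
(closed under both — stop)

8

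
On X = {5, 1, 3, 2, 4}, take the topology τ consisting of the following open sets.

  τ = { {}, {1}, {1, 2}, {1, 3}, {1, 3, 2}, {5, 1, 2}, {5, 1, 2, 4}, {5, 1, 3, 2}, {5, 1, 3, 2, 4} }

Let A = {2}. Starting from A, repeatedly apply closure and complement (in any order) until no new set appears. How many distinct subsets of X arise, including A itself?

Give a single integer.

6

X∖A={5, 1, 3, 4}, int(X∖A)={1, 3}, hence cl(A)={5, 2, 4}
Orbit (k=closure, c=complement):
  1. A     = {2}
  2. kA    = {5, 2, 4}
  3. cA    = {5, 1, 3, 4}
  4. ckA   = {1, 3}
  5. kcA   = {5, 1, 3, 2, 4}
  6. ckcA  = {}
(closed under both — stop)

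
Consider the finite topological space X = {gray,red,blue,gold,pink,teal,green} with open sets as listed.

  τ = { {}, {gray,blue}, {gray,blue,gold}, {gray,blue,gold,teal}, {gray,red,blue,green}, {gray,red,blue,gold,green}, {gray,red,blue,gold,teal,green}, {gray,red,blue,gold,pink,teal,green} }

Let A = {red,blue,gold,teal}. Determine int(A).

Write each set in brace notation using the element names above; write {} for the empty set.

open subsets of A: {}; so int(A) = {}

{}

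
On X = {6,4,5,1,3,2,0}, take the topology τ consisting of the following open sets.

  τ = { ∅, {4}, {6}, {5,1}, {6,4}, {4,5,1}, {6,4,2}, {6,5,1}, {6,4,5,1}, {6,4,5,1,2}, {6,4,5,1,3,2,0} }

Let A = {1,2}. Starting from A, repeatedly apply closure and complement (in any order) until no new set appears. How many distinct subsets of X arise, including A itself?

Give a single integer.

10

complement {6,4,5,3,0}; its interior {6,4}; cl(A) = X∖{6,4} = {5,1,3,2,0}
With k = closure, c = complement:
  1. A     = {1,2}
  2. kA    = {5,1,3,2,0}
  3. cA    = {6,4,5,3,0}
  4. ckA   = {6,4}
  5. kcA   = {6,4,5,1,3,2,0}
  6. kckA  = {6,4,3,2,0}
  7. ckcA  = ∅
  8. ckckA = {5,1}
  9. kckckA = {5,1,3,0}
  10. ckckckA = {6,4,2}
k, c of each give nothing new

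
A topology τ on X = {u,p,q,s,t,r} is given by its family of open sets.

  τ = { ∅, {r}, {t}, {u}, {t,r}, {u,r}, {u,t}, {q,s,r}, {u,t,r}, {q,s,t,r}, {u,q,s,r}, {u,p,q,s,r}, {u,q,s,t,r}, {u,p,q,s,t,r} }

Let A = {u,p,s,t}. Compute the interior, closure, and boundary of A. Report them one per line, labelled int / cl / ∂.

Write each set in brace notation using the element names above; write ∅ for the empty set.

opens ⊆ A: ∅, {t}, {u}, {u,t}; union → int = {u,t}
complement {q,r}; its interior {r}; cl(A) = X∖{r} = {u,p,q,s,t}
boundary = {u,p,q,s,t} ∖ {u,t} = {p,q,s}

int(A) = {u,t}
cl(A)  = {u,p,q,s,t}
∂A     = {p,q,s}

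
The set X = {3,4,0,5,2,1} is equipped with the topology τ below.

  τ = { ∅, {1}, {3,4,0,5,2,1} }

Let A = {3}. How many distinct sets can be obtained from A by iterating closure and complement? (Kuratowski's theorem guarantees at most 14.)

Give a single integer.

complement {4,0,5,2,1}; its interior {1}; cl(A) = X∖{1} = {3,4,0,5,2}
With k = closure, c = complement:
  1. A     = {3}
  2. kA    = {3,4,0,5,2}
  3. cA    = {4,0,5,2,1}
  4. ckA   = {1}
  5. kcA   = {3,4,0,5,2,1}
  6. ckcA  = ∅
k, c of each give nothing new

6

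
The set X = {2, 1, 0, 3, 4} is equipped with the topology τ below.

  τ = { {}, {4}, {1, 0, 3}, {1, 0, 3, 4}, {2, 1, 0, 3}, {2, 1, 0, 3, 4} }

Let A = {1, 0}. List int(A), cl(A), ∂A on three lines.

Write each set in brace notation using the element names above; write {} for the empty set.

int(A) = {}
cl(A)  = {2, 1, 0, 3}
∂A     = {2, 1, 0, 3}

interior: largest open inside A is {} (from {})
cl via duality: int({2, 3, 4}) = {4}, so X∖{4} = {2, 1, 0, 3}
cl∖int = {2, 1, 0, 3}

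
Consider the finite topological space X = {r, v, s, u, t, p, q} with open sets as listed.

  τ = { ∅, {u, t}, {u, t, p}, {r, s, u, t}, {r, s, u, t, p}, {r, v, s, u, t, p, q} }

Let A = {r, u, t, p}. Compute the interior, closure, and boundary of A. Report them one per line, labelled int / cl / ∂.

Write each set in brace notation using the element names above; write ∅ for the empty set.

opens ⊆ A: ∅, {u, t}, {u, t, p}; union → int = {u, t, p}
complement {v, s, q}; its interior ∅; cl(A) = X∖∅ = {r, v, s, u, t, p, q}
boundary = {r, v, s, u, t, p, q} ∖ {u, t, p} = {r, v, s, q}

int(A) = {u, t, p}
cl(A)  = {r, v, s, u, t, p, q}
∂A     = {r, v, s, q}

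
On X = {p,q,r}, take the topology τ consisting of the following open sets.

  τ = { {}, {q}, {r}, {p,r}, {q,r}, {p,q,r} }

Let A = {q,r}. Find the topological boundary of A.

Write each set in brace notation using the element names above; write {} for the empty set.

interior: largest open inside A is {q,r} (from {}, {q}, {r}, {q,r})
cl via duality: int({p}) = {}, so X∖{} = {p,q,r}
cl∖int = {p}

{p}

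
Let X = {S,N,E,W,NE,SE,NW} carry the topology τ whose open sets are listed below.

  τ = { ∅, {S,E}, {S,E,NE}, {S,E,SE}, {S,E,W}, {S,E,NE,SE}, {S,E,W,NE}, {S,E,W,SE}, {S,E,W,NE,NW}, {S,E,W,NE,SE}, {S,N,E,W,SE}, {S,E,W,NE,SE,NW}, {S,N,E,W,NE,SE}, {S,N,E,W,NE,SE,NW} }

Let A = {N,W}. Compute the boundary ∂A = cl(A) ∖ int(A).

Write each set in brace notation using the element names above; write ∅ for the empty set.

{N,W,NW}

opens ⊆ A: ∅; union → int = ∅
complement {S,E,NE,SE,NW}; its interior {S,E,NE,SE}; cl(A) = X∖{S,E,NE,SE} = {N,W,NW}
boundary = {N,W,NW} ∖ ∅ = {N,W,NW}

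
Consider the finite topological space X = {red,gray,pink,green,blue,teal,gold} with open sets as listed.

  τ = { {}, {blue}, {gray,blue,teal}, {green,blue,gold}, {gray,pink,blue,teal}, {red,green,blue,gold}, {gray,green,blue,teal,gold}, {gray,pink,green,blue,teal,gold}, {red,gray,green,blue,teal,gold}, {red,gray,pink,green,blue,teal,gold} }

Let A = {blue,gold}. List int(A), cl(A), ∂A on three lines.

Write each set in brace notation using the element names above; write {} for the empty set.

int(A) = {blue}
cl(A)  = {red,gray,pink,green,blue,teal,gold}
∂A     = {red,gray,pink,green,teal,gold}

U open, U⊆A: {}, {blue}. int(A) = ⋃ = {blue}
X∖A={red,gray,pink,green,teal}, int(X∖A)={}, hence cl(A)={red,gray,pink,green,blue,teal,gold}
∂A: remove int from cl → {red,gray,pink,green,teal,gold}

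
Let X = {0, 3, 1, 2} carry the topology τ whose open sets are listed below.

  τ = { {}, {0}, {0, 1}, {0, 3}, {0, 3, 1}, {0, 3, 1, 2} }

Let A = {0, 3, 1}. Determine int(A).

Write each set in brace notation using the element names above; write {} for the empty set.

interior: largest open inside A is {0, 3, 1} (from {}, {0}, {0, 3}, {0, 1}, {0, 3, 1})

{0, 3, 1}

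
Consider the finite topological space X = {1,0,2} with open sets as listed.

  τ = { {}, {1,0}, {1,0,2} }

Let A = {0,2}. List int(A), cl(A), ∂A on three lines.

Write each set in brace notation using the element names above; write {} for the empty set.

int(A) = {}
cl(A)  = {1,0,2}
∂A     = {1,0,2}

interior: largest open inside A is {} (from {})
cl via duality: int({1}) = {}, so X∖{} = {1,0,2}
cl∖int = {1,0,2}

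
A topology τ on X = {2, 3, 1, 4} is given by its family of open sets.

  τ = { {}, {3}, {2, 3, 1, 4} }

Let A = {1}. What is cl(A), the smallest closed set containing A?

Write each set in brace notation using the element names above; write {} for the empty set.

{2, 1, 4}

cl via duality: int({2, 3, 4}) = {3}, so X∖{3} = {2, 1, 4}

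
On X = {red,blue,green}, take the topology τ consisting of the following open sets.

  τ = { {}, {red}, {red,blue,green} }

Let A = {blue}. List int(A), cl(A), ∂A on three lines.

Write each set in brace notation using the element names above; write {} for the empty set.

int(A) = {}
cl(A)  = {blue,green}
∂A     = {blue,green}

interior: largest open inside A is {} (from {})
cl via duality: int({red,green}) = {red}, so X∖{red} = {blue,green}
cl∖int = {blue,green}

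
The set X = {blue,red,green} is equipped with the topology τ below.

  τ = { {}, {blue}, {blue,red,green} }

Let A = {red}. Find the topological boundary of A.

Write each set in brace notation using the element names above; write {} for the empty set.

open subsets of A: {}; so int(A) = {}
closure: X∖int(X∖A) = X∖{blue} = {red,green}
∂A = {red,green} minus {} = {red,green}

{red,green}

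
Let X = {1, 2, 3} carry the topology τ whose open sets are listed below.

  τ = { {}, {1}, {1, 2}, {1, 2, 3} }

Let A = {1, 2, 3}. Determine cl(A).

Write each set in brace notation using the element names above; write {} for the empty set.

{1, 2, 3}

cl via duality: int({}) = {}, so X∖{} = {1, 2, 3}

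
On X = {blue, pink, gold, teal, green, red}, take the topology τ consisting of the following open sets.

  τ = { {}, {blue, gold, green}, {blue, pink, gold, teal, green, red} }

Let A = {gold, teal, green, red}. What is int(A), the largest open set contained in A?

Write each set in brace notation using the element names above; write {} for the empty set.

{}

opens ⊆ A: {}; union → int = {}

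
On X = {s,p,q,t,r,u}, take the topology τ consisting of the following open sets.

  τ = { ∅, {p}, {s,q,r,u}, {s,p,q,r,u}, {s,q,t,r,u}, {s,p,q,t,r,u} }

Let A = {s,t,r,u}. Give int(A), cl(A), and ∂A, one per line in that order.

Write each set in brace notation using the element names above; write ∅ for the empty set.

opens ⊆ A: ∅; union → int = ∅
complement {p,q}; its interior {p}; cl(A) = X∖{p} = {s,q,t,r,u}
boundary = {s,q,t,r,u} ∖ ∅ = {s,q,t,r,u}

int(A) = ∅
cl(A)  = {s,q,t,r,u}
∂A     = {s,q,t,r,u}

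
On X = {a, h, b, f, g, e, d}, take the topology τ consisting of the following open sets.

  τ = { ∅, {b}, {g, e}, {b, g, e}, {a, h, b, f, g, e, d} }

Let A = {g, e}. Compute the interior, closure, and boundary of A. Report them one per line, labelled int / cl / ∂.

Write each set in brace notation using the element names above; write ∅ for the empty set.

int(A) = {g, e}
cl(A)  = {a, h, f, g, e, d}
∂A     = {a, h, f, d}

open subsets of A: ∅, {g, e}; so int(A) = {g, e}
closure: X∖int(X∖A) = X∖{b} = {a, h, f, g, e, d}
∂A = {a, h, f, g, e, d} minus {g, e} = {a, h, f, d}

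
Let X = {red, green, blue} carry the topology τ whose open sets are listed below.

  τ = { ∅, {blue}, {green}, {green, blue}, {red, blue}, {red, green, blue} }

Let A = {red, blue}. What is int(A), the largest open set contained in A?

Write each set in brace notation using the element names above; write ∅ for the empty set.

{red, blue}

open subsets of A: ∅, {blue}, {red, blue}; so int(A) = {red, blue}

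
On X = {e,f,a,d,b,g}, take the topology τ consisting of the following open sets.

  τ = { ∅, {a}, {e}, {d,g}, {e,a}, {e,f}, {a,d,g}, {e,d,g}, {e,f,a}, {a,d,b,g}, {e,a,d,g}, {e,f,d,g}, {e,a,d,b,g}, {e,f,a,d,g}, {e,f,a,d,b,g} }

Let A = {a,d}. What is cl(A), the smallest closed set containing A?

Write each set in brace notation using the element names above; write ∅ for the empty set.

complement {e,f,b,g}; its interior {e,f}; cl(A) = X∖{e,f} = {a,d,b,g}

{a,d,b,g}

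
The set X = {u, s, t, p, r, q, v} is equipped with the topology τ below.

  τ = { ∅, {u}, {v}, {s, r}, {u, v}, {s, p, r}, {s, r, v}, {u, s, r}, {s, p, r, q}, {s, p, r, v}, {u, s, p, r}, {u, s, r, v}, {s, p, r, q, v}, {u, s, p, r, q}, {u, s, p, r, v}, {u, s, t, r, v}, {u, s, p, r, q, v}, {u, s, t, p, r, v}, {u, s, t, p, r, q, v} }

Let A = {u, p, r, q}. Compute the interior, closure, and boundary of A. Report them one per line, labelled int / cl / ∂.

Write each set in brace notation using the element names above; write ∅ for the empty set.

open subsets of A: ∅, {u}; so int(A) = {u}
closure: X∖int(X∖A) = X∖{v} = {u, s, t, p, r, q}
∂A = {u, s, t, p, r, q} minus {u} = {s, t, p, r, q}

int(A) = {u}
cl(A)  = {u, s, t, p, r, q}
∂A     = {s, t, p, r, q}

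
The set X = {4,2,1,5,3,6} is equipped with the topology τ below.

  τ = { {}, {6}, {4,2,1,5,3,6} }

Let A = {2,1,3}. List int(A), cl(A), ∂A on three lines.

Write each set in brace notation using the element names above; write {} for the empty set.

int(A) = {}
cl(A)  = {4,2,1,5,3}
∂A     = {4,2,1,5,3}

U open, U⊆A: {}. int(A) = ⋃ = {}
X∖A={4,5,6}, int(X∖A)={6}, hence cl(A)={4,2,1,5,3}
∂A: remove int from cl → {4,2,1,5,3}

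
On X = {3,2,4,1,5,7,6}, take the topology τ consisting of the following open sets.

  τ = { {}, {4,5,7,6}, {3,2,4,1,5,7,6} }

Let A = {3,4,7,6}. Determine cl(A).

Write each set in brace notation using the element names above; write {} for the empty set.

X∖A={2,1,5}, int(X∖A)={}, hence cl(A)={3,2,4,1,5,7,6}

{3,2,4,1,5,7,6}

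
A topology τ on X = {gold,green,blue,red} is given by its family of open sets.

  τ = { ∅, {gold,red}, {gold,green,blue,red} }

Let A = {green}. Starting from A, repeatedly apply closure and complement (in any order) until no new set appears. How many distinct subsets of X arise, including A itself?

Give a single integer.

6

complement {gold,blue,red}; its interior {gold,red}; cl(A) = X∖{gold,red} = {green,blue}
With k = closure, c = complement:
  1. A     = {green}
  2. kA    = {green,blue}
  3. cA    = {gold,blue,red}
  4. ckA   = {gold,red}
  5. kcA   = {gold,green,blue,red}
  6. ckcA  = ∅
k, c of each give nothing new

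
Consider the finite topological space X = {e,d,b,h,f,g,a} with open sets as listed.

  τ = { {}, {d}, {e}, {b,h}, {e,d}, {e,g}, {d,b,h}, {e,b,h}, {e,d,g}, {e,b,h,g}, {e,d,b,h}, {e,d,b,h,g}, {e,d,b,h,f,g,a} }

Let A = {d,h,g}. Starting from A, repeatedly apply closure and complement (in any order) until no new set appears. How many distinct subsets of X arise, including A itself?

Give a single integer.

complement {e,b,f,a}; its interior {e}; cl(A) = X∖{e} = {d,b,h,f,g,a}
With k = closure, c = complement:
  1. A     = {d,h,g}
  2. kA    = {d,b,h,f,g,a}
  3. cA    = {e,b,f,a}
  4. ckA   = {e}
  5. kcA   = {e,b,h,f,g,a}
  6. kckA  = {e,f,g,a}
  7. ckcA  = {d}
  8. ckckA = {d,b,h}
  9. kckcA = {d,f,a}
  10. kckckA = {d,b,h,f,a}
  11. ckckcA = {e,b,h,g}
  12. ckckckA = {e,g}
k, c of each give nothing new

12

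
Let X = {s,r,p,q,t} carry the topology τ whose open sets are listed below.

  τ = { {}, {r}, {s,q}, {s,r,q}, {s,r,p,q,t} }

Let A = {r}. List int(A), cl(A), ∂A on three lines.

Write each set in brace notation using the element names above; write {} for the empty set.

open subsets of A: {}, {r}; so int(A) = {r}
closure: X∖int(X∖A) = X∖{s,q} = {r,p,t}
∂A = {r,p,t} minus {r} = {p,t}

int(A) = {r}
cl(A)  = {r,p,t}
∂A     = {p,t}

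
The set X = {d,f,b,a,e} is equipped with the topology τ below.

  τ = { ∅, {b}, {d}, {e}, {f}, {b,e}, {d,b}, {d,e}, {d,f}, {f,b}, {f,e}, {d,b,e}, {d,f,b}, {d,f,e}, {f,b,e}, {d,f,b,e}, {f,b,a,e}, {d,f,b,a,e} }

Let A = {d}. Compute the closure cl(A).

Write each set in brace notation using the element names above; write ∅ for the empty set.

X∖A={f,b,a,e}, int(X∖A)={f,b,a,e}, hence cl(A)={d}

{d}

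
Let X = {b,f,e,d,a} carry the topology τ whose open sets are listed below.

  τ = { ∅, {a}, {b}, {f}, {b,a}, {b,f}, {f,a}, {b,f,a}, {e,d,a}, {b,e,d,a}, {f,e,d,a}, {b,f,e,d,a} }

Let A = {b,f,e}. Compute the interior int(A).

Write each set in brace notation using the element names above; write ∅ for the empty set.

opens ⊆ A: ∅, {f}, {b}, {b,f}; union → int = {b,f}

{b,f}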